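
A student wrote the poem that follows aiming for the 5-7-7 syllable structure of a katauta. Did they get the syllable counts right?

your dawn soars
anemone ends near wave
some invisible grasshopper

Line 1: your(1) + dawn(1) + soars(1) = 3 (expected 5)
Line 2: anemone(4) + ends(1) + near(1) + wave(1) = 7 ✓
Line 3: some(1) + invisible(4) + grasshopper(3) = 8 (expected 7)

No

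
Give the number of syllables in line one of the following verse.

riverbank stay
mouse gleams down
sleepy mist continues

Line one: riverbank (3), stay (1) → 4

4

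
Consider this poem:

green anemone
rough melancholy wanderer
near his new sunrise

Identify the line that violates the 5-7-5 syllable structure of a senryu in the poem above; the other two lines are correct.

Line 2

Line 1: green(1) + anemone(4) = 5 ✓
Line 2: rough(1) + melancholy(4) + wanderer(3) = 8 (expected 7)
Line 3: near(1) + his(1) + new(1) + sunrise(2) = 5 ✓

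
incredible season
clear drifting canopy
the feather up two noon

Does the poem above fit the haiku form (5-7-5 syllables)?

No

Line 1: incredible(4) + season(2) = 6 (expected 5)
Line 2: clear(1) + drifting(2) + canopy(3) = 6 (expected 7)
Line 3: the(1) + feather(2) + up(1) + two(1) + noon(1) = 6 (expected 5)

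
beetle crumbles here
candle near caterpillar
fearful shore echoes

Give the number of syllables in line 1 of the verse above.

5

Line 1: beetle (2), crumbles (2), here (1) → 5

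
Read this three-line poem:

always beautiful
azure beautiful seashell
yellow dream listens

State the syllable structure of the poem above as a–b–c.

Line 1: always(2) + beautiful(3) = 5
Line 2: azure(2) + beautiful(3) + seashell(2) = 7
Line 3: yellow(2) + dream(1) + listens(2) = 5

5–7–5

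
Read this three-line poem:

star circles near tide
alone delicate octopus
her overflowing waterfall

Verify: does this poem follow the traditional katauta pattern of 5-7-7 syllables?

Line 1: star(1) + circles(2) + near(1) + tide(1) = 5 ✓
Line 2: alone(2) + delicate(3) + octopus(3) = 8 (expected 7)
Line 3: her(1) + overflowing(4) + waterfall(3) = 8 (expected 7)

No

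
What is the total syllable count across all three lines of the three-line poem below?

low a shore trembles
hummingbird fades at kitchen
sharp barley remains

Line 1: low (1), a (1), shore (1), trembles (2) → 5
Line 2: hummingbird (3), fades (1), at (1), kitchen (2) → 7
Line 3: sharp (1), barley (2), remains (2) → 5
Total: 5 + 7 + 5 = 17

17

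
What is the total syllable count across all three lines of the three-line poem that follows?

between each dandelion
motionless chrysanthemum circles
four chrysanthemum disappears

24

Line 1: between(2) + each(1) + dandelion(4) = 7
Line 2: motionless(3) + chrysanthemum(4) + circles(2) = 9
Line 3: four(1) + chrysanthemum(4) + disappears(3) = 8
Total: 7 + 9 + 8 = 24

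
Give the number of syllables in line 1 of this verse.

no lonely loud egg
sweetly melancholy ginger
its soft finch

Line 1: "no lonely loud egg": 1+2+1+1 = 5

5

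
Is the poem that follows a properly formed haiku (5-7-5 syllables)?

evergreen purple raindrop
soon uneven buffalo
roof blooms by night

No

Line 1: evergreen(3) + purple(2) + raindrop(2) = 7 (expected 5)
Line 2: soon(1) + uneven(3) + buffalo(3) = 7 ✓
Line 3: roof(1) + blooms(1) + by(1) + night(1) = 4 (expected 5)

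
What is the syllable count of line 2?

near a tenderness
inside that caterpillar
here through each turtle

Line 2: inside (2), that (1), caterpillar (4) → 7

7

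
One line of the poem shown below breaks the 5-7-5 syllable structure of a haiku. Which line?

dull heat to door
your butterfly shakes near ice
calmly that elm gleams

Line 1: dull(1) + heat(1) + to(1) + door(1) = 4 (expected 5)
Line 2: your(1) + butterfly(3) + shakes(1) + near(1) + ice(1) = 7 ✓
Line 3: calmly(2) + that(1) + elm(1) + gleams(1) = 5 ✓

Line 1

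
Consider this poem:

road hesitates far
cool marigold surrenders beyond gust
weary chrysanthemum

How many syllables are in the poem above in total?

21

Line 1: road (1), hesitates (3), far (1) → 5
Line 2: cool (1), marigold (3), surrenders (3), beyond (2), gust (1) → 10
Line 3: weary (2), chrysanthemum (4) → 6
Total: 5 + 10 + 6 = 21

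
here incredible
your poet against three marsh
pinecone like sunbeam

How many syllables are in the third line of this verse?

5

The third line: pinecone (2), like (1), sunbeam (2) → 5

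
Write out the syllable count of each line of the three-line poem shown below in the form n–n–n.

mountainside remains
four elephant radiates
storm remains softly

5–7–5

Line 1: "mountainside remains": 3+2 = 5
Line 2: "four elephant radiates": 1+3+3 = 7
Line 3: "storm remains softly": 1+2+2 = 5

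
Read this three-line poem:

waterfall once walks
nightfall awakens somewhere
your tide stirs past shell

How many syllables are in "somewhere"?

"somewhere" has 2 syllables.

2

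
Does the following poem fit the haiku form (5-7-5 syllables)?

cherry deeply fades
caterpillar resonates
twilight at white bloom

Line 1: cherry (2), deeply (2), fades (1) → 5 ✓
Line 2: caterpillar (4), resonates (3) → 7 ✓
Line 3: twilight (2), at (1), white (1), bloom (1) → 5 ✓

Yes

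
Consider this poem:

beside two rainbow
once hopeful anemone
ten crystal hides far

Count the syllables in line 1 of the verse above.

5

Line 1: beside(2) + two(1) + rainbow(2) = 5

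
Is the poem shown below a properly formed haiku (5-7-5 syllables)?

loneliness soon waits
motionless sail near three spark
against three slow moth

Yes

Line 1: "loneliness soon waits": 3+1+1 = 5 ✓
Line 2: "motionless sail near three spark": 3+1+1+1+1 = 7 ✓
Line 3: "against three slow moth": 2+1+1+1 = 5 ✓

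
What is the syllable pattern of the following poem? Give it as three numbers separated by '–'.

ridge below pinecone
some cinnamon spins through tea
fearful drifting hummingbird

Line 1: "ridge below pinecone": 1+2+2 = 5
Line 2: "some cinnamon spins through tea": 1+3+1+1+1 = 7
Line 3: "fearful drifting hummingbird": 2+2+3 = 7

5–7–7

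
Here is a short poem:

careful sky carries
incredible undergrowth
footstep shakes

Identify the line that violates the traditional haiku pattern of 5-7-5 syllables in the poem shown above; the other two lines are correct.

Line 1: careful (2), sky (1), carries (2) → 5 ✓
Line 2: incredible (4), undergrowth (3) → 7 ✓
Line 3: footstep (2), shakes (1) → 3 (expected 5)

Line 3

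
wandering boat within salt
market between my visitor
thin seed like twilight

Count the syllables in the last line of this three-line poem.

5

The last line: "thin seed like twilight": 1+1+1+2 = 5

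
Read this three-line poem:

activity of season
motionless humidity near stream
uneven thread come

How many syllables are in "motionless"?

3

"motionless" has 3 syllables.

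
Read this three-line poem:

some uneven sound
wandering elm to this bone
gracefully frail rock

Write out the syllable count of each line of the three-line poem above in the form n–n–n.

Line 1: some(1) + uneven(3) + sound(1) = 5
Line 2: wandering(3) + elm(1) + to(1) + this(1) + bone(1) = 7
Line 3: gracefully(3) + frail(1) + rock(1) = 5

5–7–5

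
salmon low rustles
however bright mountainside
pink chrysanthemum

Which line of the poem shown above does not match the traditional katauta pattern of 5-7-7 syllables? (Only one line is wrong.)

Line 1: "salmon low rustles": 2+1+2 = 5 ✓
Line 2: "however bright mountainside": 3+1+3 = 7 ✓
Line 3: "pink chrysanthemum": 1+4 = 5 (expected 7)

The third line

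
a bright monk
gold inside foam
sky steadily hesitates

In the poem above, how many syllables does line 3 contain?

7

Line 3: "sky steadily hesitates": 1+3+3 = 7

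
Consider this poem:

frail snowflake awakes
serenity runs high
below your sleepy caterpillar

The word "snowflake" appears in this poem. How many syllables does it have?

"snowflake" has 2 syllables.

2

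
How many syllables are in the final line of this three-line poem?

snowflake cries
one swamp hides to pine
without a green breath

The final line: "without a green breath": 2+1+1+1 = 5

5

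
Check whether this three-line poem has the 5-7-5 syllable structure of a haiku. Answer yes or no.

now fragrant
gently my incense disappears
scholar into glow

Line 1: now (1), fragrant (2) → 3 (expected 5)
Line 2: gently (2), my (1), incense (2), disappears (3) → 8 (expected 7)
Line 3: scholar (2), into (2), glow (1) → 5 ✓

No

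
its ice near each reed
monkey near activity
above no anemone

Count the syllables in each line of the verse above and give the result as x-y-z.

5-7-7

Line 1: "its ice near each reed": 1+1+1+1+1 = 5
Line 2: "monkey near activity": 2+1+4 = 7
Line 3: "above no anemone": 2+1+4 = 7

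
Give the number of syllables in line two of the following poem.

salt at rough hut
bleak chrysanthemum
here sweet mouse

Line two: bleak(1) + chrysanthemum(4) = 5

5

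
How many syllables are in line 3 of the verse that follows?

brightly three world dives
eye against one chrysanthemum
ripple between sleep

Line 3: ripple (2), between (2), sleep (1) → 5

5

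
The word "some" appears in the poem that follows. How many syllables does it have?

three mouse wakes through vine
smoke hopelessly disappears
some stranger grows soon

1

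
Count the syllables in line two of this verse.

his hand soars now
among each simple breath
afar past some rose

Line two: "among each simple breath": 2+1+2+1 = 6

6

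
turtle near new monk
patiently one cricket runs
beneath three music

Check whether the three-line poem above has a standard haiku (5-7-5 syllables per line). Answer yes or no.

Yes

Line 1: turtle(2) + near(1) + new(1) + monk(1) = 5 ✓
Line 2: patiently(3) + one(1) + cricket(2) + runs(1) = 7 ✓
Line 3: beneath(2) + three(1) + music(2) = 5 ✓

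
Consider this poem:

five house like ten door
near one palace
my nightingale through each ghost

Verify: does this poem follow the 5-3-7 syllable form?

No

Line 1: "five house like ten door": 1+1+1+1+1 = 5 ✓
Line 2: "near one palace": 1+1+2 = 4 (expected 3)
Line 3: "my nightingale through each ghost": 1+3+1+1+1 = 7 ✓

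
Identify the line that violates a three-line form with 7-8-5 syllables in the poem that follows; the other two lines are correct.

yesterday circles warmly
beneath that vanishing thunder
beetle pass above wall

Line 1: yesterday(3) + circles(2) + warmly(2) = 7 ✓
Line 2: beneath(2) + that(1) + vanishing(3) + thunder(2) = 8 ✓
Line 3: beetle(2) + pass(1) + above(2) + wall(1) = 6 (expected 5)

Line 3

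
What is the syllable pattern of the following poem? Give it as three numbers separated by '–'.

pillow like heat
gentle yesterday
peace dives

4–5–2

Line 1: "pillow like heat": 2+1+1 = 4
Line 2: "gentle yesterday": 2+3 = 5
Line 3: "peace dives": 1+1 = 2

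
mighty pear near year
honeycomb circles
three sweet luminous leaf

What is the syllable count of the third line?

The third line: three (1), sweet (1), luminous (3), leaf (1) → 6

6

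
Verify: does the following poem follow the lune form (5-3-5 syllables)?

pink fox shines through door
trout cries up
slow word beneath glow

Yes

Line 1: pink(1) + fox(1) + shines(1) + through(1) + door(1) = 5 ✓
Line 2: trout(1) + cries(1) + up(1) = 3 ✓
Line 3: slow(1) + word(1) + beneath(2) + glow(1) = 5 ✓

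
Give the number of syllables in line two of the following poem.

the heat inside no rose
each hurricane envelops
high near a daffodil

7

Line two: each (1), hurricane (3), envelops (3) → 7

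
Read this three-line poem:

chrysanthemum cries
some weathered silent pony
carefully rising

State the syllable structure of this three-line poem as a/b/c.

5/7/5

Line 1: "chrysanthemum cries": 4+1 = 5
Line 2: "some weathered silent pony": 1+2+2+2 = 7
Line 3: "carefully rising": 3+2 = 5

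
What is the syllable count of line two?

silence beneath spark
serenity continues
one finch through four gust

Line two: serenity (4), continues (3) → 7

7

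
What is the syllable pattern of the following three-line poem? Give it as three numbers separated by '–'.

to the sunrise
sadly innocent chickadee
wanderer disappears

4–8–6

Line 1: to (1), the (1), sunrise (2) → 4
Line 2: sadly (2), innocent (3), chickadee (3) → 8
Line 3: wanderer (3), disappears (3) → 6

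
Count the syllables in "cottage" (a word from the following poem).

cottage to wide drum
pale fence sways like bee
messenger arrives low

2

"cottage" has 2 syllables.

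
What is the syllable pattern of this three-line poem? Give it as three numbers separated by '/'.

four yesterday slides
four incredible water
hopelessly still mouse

5/7/5

Line 1: four(1) + yesterday(3) + slides(1) = 5
Line 2: four(1) + incredible(4) + water(2) = 7
Line 3: hopelessly(3) + still(1) + mouse(1) = 5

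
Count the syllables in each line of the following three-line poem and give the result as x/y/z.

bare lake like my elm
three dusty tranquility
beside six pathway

5/7/5

Line 1: "bare lake like my elm": 1+1+1+1+1 = 5
Line 2: "three dusty tranquility": 1+2+4 = 7
Line 3: "beside six pathway": 2+1+2 = 5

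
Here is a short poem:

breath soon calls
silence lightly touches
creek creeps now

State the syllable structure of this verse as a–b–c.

Line 1: breath (1), soon (1), calls (1) → 3
Line 2: silence (2), lightly (2), touches (2) → 6
Line 3: creek (1), creeps (1), now (1) → 3

3–6–3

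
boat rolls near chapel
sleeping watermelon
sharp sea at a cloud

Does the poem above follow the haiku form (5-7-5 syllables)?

Line 1: "boat rolls near chapel": 1+1+1+2 = 5 ✓
Line 2: "sleeping watermelon": 2+4 = 6 (expected 7)
Line 3: "sharp sea at a cloud": 1+1+1+1+1 = 5 ✓

No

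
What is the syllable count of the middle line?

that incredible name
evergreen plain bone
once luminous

The middle line: evergreen (3), plain (1), bone (1) → 5

5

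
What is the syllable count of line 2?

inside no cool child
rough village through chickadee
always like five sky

Line 2: rough (1), village (2), through (1), chickadee (3) → 7

7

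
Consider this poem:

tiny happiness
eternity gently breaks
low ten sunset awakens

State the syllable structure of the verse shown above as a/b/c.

Line 1: "tiny happiness": 2+3 = 5
Line 2: "eternity gently breaks": 4+2+1 = 7
Line 3: "low ten sunset awakens": 1+1+2+3 = 7

5/7/7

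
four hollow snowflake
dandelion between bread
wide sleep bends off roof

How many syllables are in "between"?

"between" has 2 syllables.

2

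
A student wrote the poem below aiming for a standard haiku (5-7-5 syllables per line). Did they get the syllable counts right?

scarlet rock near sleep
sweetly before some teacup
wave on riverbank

Line 1: scarlet(2) + rock(1) + near(1) + sleep(1) = 5 ✓
Line 2: sweetly(2) + before(2) + some(1) + teacup(2) = 7 ✓
Line 3: wave(1) + on(1) + riverbank(3) = 5 ✓

Yes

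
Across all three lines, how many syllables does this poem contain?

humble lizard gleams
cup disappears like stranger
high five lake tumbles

Line 1: humble(2) + lizard(2) + gleams(1) = 5
Line 2: cup(1) + disappears(3) + like(1) + stranger(2) = 7
Line 3: high(1) + five(1) + lake(1) + tumbles(2) = 5
Total: 5 + 7 + 5 = 17

17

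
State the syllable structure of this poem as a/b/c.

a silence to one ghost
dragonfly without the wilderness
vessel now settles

Line 1: a(1) + silence(2) + to(1) + one(1) + ghost(1) = 6
Line 2: dragonfly(3) + without(2) + the(1) + wilderness(3) = 9
Line 3: vessel(2) + now(1) + settles(2) = 5

6/9/5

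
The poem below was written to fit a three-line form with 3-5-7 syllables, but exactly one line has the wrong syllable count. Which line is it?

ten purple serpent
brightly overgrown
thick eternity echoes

Line 1

Line 1: ten (1), purple (2), serpent (2) → 5 (expected 3)
Line 2: brightly (2), overgrown (3) → 5 ✓
Line 3: thick (1), eternity (4), echoes (2) → 7 ✓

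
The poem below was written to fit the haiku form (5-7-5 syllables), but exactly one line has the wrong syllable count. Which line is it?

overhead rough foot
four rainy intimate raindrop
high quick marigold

The second line

Line 1: overhead(3) + rough(1) + foot(1) = 5 ✓
Line 2: four(1) + rainy(2) + intimate(3) + raindrop(2) = 8 (expected 7)
Line 3: high(1) + quick(1) + marigold(3) = 5 ✓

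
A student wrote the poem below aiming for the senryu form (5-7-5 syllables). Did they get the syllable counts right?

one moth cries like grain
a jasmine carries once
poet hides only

No

Line 1: "one moth cries like grain": 1+1+1+1+1 = 5 ✓
Line 2: "a jasmine carries once": 1+2+2+1 = 6 (expected 7)
Line 3: "poet hides only": 2+1+2 = 5 ✓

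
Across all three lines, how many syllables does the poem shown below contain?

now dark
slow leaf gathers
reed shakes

8

Line 1: now(1) + dark(1) = 2
Line 2: slow(1) + leaf(1) + gathers(2) = 4
Line 3: reed(1) + shakes(1) = 2
Total: 2 + 4 + 2 = 8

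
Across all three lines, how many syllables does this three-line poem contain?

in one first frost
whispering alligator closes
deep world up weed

17

Line 1: in (1), one (1), first (1), frost (1) → 4
Line 2: whispering (3), alligator (4), closes (2) → 9
Line 3: deep (1), world (1), up (1), weed (1) → 4
Total: 4 + 9 + 4 = 17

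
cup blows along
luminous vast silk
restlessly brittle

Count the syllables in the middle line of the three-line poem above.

The middle line: "luminous vast silk": 3+1+1 = 5

5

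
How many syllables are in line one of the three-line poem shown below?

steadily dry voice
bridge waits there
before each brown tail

Line one: "steadily dry voice": 3+1+1 = 5

5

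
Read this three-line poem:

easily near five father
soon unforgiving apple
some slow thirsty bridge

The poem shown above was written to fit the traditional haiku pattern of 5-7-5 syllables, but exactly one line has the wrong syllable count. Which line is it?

Line 1: easily (3), near (1), five (1), father (2) → 7 (expected 5)
Line 2: soon (1), unforgiving (4), apple (2) → 7 ✓
Line 3: some (1), slow (1), thirsty (2), bridge (1) → 5 ✓

Line 1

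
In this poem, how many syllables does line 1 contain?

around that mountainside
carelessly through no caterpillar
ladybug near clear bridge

6

Line 1: around(2) + that(1) + mountainside(3) = 6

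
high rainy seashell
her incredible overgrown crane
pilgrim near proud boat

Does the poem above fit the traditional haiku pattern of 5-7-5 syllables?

No

Line 1: high (1), rainy (2), seashell (2) → 5 ✓
Line 2: her (1), incredible (4), overgrown (3), crane (1) → 9 (expected 7)
Line 3: pilgrim (2), near (1), proud (1), boat (1) → 5 ✓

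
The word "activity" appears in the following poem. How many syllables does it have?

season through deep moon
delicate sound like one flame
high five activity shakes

4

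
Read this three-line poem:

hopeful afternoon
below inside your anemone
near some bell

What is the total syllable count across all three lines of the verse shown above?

Line 1: hopeful(2) + afternoon(3) = 5
Line 2: below(2) + inside(2) + your(1) + anemone(4) = 9
Line 3: near(1) + some(1) + bell(1) = 3
Total: 5 + 9 + 3 = 17

17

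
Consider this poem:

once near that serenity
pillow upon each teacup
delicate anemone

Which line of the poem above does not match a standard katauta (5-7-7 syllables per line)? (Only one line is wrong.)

Line 1: once(1) + near(1) + that(1) + serenity(4) = 7 (expected 5)
Line 2: pillow(2) + upon(2) + each(1) + teacup(2) = 7 ✓
Line 3: delicate(3) + anemone(4) = 7 ✓

Line 1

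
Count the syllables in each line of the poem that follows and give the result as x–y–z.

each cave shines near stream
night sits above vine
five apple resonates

Line 1: each(1) + cave(1) + shines(1) + near(1) + stream(1) = 5
Line 2: night(1) + sits(1) + above(2) + vine(1) = 5
Line 3: five(1) + apple(2) + resonates(3) = 6

5–5–6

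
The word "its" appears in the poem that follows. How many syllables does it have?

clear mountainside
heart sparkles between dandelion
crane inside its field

"its" has 1 syllable.

1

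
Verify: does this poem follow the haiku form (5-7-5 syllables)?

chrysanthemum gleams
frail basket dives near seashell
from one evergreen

Line 1: chrysanthemum (4), gleams (1) → 5 ✓
Line 2: frail (1), basket (2), dives (1), near (1), seashell (2) → 7 ✓
Line 3: from (1), one (1), evergreen (3) → 5 ✓

Yes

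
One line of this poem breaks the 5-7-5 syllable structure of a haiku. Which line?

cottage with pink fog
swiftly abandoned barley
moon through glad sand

Line 1: cottage (2), with (1), pink (1), fog (1) → 5 ✓
Line 2: swiftly (2), abandoned (3), barley (2) → 7 ✓
Line 3: moon (1), through (1), glad (1), sand (1) → 4 (expected 5)

The third line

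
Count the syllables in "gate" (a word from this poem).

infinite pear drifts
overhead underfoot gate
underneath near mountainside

1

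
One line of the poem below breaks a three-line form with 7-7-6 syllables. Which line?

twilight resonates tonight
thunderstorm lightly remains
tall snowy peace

Line 1: twilight(2) + resonates(3) + tonight(2) = 7 ✓
Line 2: thunderstorm(3) + lightly(2) + remains(2) = 7 ✓
Line 3: tall(1) + snowy(2) + peace(1) = 4 (expected 6)

The third line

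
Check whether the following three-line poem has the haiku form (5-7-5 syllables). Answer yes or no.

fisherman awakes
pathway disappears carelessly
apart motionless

No

Line 1: fisherman(3) + awakes(2) = 5 ✓
Line 2: pathway(2) + disappears(3) + carelessly(3) = 8 (expected 7)
Line 3: apart(2) + motionless(3) = 5 ✓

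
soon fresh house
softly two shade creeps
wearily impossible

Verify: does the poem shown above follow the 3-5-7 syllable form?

Yes

Line 1: soon(1) + fresh(1) + house(1) = 3 ✓
Line 2: softly(2) + two(1) + shade(1) + creeps(1) = 5 ✓
Line 3: wearily(3) + impossible(4) = 7 ✓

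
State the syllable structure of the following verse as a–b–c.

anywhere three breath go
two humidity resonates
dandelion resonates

Line 1: "anywhere three breath go": 3+1+1+1 = 6
Line 2: "two humidity resonates": 1+4+3 = 8
Line 3: "dandelion resonates": 4+3 = 7

6–8–7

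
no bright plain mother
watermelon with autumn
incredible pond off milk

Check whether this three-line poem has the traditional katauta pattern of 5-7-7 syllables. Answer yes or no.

Yes

Line 1: no(1) + bright(1) + plain(1) + mother(2) = 5 ✓
Line 2: watermelon(4) + with(1) + autumn(2) = 7 ✓
Line 3: incredible(4) + pond(1) + off(1) + milk(1) = 7 ✓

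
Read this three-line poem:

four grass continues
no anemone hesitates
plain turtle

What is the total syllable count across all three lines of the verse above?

Line 1: four (1), grass (1), continues (3) → 5
Line 2: no (1), anemone (4), hesitates (3) → 8
Line 3: plain (1), turtle (2) → 3
Total: 5 + 8 + 3 = 16

16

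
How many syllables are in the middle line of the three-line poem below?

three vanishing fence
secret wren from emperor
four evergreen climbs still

7

The middle line: secret (2), wren (1), from (1), emperor (3) → 7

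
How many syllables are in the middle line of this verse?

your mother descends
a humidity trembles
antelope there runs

7

The middle line: a (1), humidity (4), trembles (2) → 7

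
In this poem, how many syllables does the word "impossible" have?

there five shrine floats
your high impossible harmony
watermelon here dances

4

"impossible" has 4 syllables.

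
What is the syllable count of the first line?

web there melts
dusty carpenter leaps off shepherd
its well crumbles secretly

The first line: "web there melts": 1+1+1 = 3

3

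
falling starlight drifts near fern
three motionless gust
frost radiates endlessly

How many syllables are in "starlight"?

2

"starlight" has 2 syllables.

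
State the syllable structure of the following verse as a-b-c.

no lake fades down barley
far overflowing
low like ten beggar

Line 1: no(1) + lake(1) + fades(1) + down(1) + barley(2) = 6
Line 2: far(1) + overflowing(4) = 5
Line 3: low(1) + like(1) + ten(1) + beggar(2) = 5

6-5-5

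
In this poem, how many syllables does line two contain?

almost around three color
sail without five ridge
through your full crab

5

Line two: sail(1) + without(2) + five(1) + ridge(1) = 5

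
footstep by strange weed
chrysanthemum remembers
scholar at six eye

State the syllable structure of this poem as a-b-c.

Line 1: footstep(2) + by(1) + strange(1) + weed(1) = 5
Line 2: chrysanthemum(4) + remembers(3) = 7
Line 3: scholar(2) + at(1) + six(1) + eye(1) = 5

5-7-5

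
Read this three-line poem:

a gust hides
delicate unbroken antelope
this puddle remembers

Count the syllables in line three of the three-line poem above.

6

Line three: this(1) + puddle(2) + remembers(3) = 6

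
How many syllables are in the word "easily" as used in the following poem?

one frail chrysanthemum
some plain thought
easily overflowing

3

"easily" has 3 syllables.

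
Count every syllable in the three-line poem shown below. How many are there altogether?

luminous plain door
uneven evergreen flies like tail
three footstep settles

Line 1: luminous (3), plain (1), door (1) → 5
Line 2: uneven (3), evergreen (3), flies (1), like (1), tail (1) → 9
Line 3: three (1), footstep (2), settles (2) → 5
Total: 5 + 9 + 5 = 19

19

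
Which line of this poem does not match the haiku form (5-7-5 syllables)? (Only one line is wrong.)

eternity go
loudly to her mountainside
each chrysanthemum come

The third line

Line 1: "eternity go": 4+1 = 5 ✓
Line 2: "loudly to her mountainside": 2+1+1+3 = 7 ✓
Line 3: "each chrysanthemum come": 1+4+1 = 6 (expected 5)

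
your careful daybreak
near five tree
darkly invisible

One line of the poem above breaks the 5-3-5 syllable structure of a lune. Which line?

Line 1: your(1) + careful(2) + daybreak(2) = 5 ✓
Line 2: near(1) + five(1) + tree(1) = 3 ✓
Line 3: darkly(2) + invisible(4) = 6 (expected 5)

Line 3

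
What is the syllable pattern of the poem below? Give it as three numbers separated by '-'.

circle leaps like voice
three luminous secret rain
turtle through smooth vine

Line 1: circle (2), leaps (1), like (1), voice (1) → 5
Line 2: three (1), luminous (3), secret (2), rain (1) → 7
Line 3: turtle (2), through (1), smooth (1), vine (1) → 5

5-7-5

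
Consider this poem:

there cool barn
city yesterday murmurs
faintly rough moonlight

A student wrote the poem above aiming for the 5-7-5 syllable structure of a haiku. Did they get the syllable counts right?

No

Line 1: "there cool barn": 1+1+1 = 3 (expected 5)
Line 2: "city yesterday murmurs": 2+3+2 = 7 ✓
Line 3: "faintly rough moonlight": 2+1+2 = 5 ✓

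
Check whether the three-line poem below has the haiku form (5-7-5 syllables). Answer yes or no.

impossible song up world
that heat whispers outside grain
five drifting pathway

No

Line 1: "impossible song up world": 4+1+1+1 = 7 (expected 5)
Line 2: "that heat whispers outside grain": 1+1+2+2+1 = 7 ✓
Line 3: "five drifting pathway": 1+2+2 = 5 ✓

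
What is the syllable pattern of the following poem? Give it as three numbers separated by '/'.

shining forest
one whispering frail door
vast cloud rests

4/6/3

Line 1: shining (2), forest (2) → 4
Line 2: one (1), whispering (3), frail (1), door (1) → 6
Line 3: vast (1), cloud (1), rests (1) → 3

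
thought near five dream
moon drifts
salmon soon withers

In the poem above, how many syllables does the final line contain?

5

The final line: "salmon soon withers": 2+1+2 = 5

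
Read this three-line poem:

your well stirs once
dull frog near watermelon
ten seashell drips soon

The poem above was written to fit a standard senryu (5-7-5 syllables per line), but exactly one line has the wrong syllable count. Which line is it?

Line 1

Line 1: your(1) + well(1) + stirs(1) + once(1) = 4 (expected 5)
Line 2: dull(1) + frog(1) + near(1) + watermelon(4) = 7 ✓
Line 3: ten(1) + seashell(2) + drips(1) + soon(1) = 5 ✓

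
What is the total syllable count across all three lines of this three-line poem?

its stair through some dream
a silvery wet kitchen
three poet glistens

Line 1: its(1) + stair(1) + through(1) + some(1) + dream(1) = 5
Line 2: a(1) + silvery(3) + wet(1) + kitchen(2) = 7
Line 3: three(1) + poet(2) + glistens(2) = 5
Total: 5 + 7 + 5 = 17

17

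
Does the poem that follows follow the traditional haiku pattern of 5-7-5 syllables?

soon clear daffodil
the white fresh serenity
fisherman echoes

Yes

Line 1: soon (1), clear (1), daffodil (3) → 5 ✓
Line 2: the (1), white (1), fresh (1), serenity (4) → 7 ✓
Line 3: fisherman (3), echoes (2) → 5 ✓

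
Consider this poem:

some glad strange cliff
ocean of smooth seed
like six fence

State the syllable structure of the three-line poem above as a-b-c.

4-5-3

Line 1: some (1), glad (1), strange (1), cliff (1) → 4
Line 2: ocean (2), of (1), smooth (1), seed (1) → 5
Line 3: like (1), six (1), fence (1) → 3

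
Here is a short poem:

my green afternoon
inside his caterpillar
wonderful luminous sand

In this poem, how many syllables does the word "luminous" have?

3

"luminous" has 3 syllables.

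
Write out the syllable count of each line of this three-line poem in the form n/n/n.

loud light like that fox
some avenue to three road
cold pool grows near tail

5/7/5

Line 1: loud (1), light (1), like (1), that (1), fox (1) → 5
Line 2: some (1), avenue (3), to (1), three (1), road (1) → 7
Line 3: cold (1), pool (1), grows (1), near (1), tail (1) → 5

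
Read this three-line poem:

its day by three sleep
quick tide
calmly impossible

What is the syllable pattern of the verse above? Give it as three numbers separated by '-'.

Line 1: its (1), day (1), by (1), three (1), sleep (1) → 5
Line 2: quick (1), tide (1) → 2
Line 3: calmly (2), impossible (4) → 6

5-2-6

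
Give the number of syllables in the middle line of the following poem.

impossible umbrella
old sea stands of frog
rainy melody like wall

The middle line: "old sea stands of frog": 1+1+1+1+1 = 5

5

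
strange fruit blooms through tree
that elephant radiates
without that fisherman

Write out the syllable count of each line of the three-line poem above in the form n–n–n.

5–7–6

Line 1: "strange fruit blooms through tree": 1+1+1+1+1 = 5
Line 2: "that elephant radiates": 1+3+3 = 7
Line 3: "without that fisherman": 2+1+3 = 6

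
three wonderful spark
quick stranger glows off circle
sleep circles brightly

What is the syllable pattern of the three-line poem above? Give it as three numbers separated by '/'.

5/7/5

Line 1: three(1) + wonderful(3) + spark(1) = 5
Line 2: quick(1) + stranger(2) + glows(1) + off(1) + circle(2) = 7
Line 3: sleep(1) + circles(2) + brightly(2) = 5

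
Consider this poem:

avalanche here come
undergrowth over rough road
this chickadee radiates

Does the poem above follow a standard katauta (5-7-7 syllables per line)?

Yes

Line 1: avalanche (3), here (1), come (1) → 5 ✓
Line 2: undergrowth (3), over (2), rough (1), road (1) → 7 ✓
Line 3: this (1), chickadee (3), radiates (3) → 7 ✓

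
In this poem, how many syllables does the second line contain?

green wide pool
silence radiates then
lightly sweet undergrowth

The second line: "silence radiates then": 2+3+1 = 6

6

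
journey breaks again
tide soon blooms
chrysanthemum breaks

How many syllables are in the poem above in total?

Line 1: "journey breaks again": 2+1+2 = 5
Line 2: "tide soon blooms": 1+1+1 = 3
Line 3: "chrysanthemum breaks": 4+1 = 5
Total: 5 + 3 + 5 = 13

13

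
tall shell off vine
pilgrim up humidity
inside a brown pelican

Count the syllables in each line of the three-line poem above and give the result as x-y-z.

4-7-7

Line 1: tall (1), shell (1), off (1), vine (1) → 4
Line 2: pilgrim (2), up (1), humidity (4) → 7
Line 3: inside (2), a (1), brown (1), pelican (3) → 7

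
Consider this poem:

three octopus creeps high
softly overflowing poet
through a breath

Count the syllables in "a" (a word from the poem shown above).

1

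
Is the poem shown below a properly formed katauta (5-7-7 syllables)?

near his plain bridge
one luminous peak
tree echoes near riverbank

Line 1: near (1), his (1), plain (1), bridge (1) → 4 (expected 5)
Line 2: one (1), luminous (3), peak (1) → 5 (expected 7)
Line 3: tree (1), echoes (2), near (1), riverbank (3) → 7 ✓

No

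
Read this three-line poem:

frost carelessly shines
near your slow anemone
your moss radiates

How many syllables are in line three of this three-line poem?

5

Line three: your (1), moss (1), radiates (3) → 5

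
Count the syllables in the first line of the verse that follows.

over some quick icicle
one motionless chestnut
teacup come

7

The first line: "over some quick icicle": 2+1+1+3 = 7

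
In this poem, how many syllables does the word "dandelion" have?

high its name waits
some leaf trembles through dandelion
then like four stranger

4

"dandelion" has 4 syllables.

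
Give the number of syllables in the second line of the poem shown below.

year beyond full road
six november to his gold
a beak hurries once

The second line: six(1) + november(3) + to(1) + his(1) + gold(1) = 7

7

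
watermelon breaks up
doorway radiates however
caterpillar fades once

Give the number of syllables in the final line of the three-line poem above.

6

The final line: "caterpillar fades once": 4+1+1 = 6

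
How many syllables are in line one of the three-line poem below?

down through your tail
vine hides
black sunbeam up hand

4

Line one: "down through your tail": 1+1+1+1 = 4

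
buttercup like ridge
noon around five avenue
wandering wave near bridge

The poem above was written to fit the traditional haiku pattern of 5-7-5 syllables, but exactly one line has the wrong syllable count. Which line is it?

Line 3

Line 1: buttercup(3) + like(1) + ridge(1) = 5 ✓
Line 2: noon(1) + around(2) + five(1) + avenue(3) = 7 ✓
Line 3: wandering(3) + wave(1) + near(1) + bridge(1) = 6 (expected 5)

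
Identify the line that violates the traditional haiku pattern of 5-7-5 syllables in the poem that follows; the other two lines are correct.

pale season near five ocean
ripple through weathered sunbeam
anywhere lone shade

Line 1: "pale season near five ocean": 1+2+1+1+2 = 7 (expected 5)
Line 2: "ripple through weathered sunbeam": 2+1+2+2 = 7 ✓
Line 3: "anywhere lone shade": 3+1+1 = 5 ✓

The first line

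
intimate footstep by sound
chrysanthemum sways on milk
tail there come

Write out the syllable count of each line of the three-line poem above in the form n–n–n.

Line 1: intimate(3) + footstep(2) + by(1) + sound(1) = 7
Line 2: chrysanthemum(4) + sways(1) + on(1) + milk(1) = 7
Line 3: tail(1) + there(1) + come(1) = 3

7–7–3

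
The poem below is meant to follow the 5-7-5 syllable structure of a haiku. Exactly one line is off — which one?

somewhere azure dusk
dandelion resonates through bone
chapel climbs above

The second line

Line 1: "somewhere azure dusk": 2+2+1 = 5 ✓
Line 2: "dandelion resonates through bone": 4+3+1+1 = 9 (expected 7)
Line 3: "chapel climbs above": 2+1+2 = 5 ✓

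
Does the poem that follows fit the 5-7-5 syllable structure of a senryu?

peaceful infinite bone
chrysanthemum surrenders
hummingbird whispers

Line 1: peaceful (2), infinite (3), bone (1) → 6 (expected 5)
Line 2: chrysanthemum (4), surrenders (3) → 7 ✓
Line 3: hummingbird (3), whispers (2) → 5 ✓

No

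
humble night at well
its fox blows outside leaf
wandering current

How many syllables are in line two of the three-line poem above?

Line two: its(1) + fox(1) + blows(1) + outside(2) + leaf(1) = 6

6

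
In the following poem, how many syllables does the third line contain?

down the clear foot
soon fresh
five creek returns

The third line: five(1) + creek(1) + returns(2) = 4

4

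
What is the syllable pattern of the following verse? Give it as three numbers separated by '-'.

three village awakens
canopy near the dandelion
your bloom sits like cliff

6-9-5

Line 1: three (1), village (2), awakens (3) → 6
Line 2: canopy (3), near (1), the (1), dandelion (4) → 9
Line 3: your (1), bloom (1), sits (1), like (1), cliff (1) → 5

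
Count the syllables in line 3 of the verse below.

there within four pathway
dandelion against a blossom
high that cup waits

4

Line 3: high (1), that (1), cup (1), waits (1) → 4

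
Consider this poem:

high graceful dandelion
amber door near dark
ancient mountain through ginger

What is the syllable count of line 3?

7

Line 3: ancient (2), mountain (2), through (1), ginger (2) → 7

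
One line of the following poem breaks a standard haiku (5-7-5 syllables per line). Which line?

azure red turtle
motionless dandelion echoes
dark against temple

The second line

Line 1: "azure red turtle": 2+1+2 = 5 ✓
Line 2: "motionless dandelion echoes": 3+4+2 = 9 (expected 7)
Line 3: "dark against temple": 1+2+2 = 5 ✓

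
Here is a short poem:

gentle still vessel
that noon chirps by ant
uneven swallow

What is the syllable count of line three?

Line three: uneven(3) + swallow(2) = 5

5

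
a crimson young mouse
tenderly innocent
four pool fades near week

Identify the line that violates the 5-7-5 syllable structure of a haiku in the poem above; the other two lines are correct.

The second line

Line 1: "a crimson young mouse": 1+2+1+1 = 5 ✓
Line 2: "tenderly innocent": 3+3 = 6 (expected 7)
Line 3: "four pool fades near week": 1+1+1+1+1 = 5 ✓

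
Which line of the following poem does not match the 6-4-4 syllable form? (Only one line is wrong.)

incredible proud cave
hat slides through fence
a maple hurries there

Line 3

Line 1: incredible(4) + proud(1) + cave(1) = 6 ✓
Line 2: hat(1) + slides(1) + through(1) + fence(1) = 4 ✓
Line 3: a(1) + maple(2) + hurries(2) + there(1) = 6 (expected 4)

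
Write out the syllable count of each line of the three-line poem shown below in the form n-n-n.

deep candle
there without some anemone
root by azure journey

Line 1: deep (1), candle (2) → 3
Line 2: there (1), without (2), some (1), anemone (4) → 8
Line 3: root (1), by (1), azure (2), journey (2) → 6

3-8-6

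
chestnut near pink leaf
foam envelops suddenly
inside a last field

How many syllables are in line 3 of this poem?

5

Line 3: inside (2), a (1), last (1), field (1) → 5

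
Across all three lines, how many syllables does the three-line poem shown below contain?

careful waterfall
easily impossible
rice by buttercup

Line 1: careful(2) + waterfall(3) = 5
Line 2: easily(3) + impossible(4) = 7
Line 3: rice(1) + by(1) + buttercup(3) = 5
Total: 5 + 7 + 5 = 17

17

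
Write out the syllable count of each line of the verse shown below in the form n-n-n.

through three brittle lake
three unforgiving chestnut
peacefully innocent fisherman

Line 1: "through three brittle lake": 1+1+2+1 = 5
Line 2: "three unforgiving chestnut": 1+4+2 = 7
Line 3: "peacefully innocent fisherman": 3+3+3 = 9

5-7-9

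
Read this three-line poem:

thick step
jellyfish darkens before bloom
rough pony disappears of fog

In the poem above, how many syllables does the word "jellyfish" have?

3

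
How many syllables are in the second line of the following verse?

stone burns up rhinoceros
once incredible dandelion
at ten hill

9

The second line: once (1), incredible (4), dandelion (4) → 9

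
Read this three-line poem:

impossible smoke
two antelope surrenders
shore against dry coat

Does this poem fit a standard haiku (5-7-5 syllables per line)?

Yes

Line 1: impossible (4), smoke (1) → 5 ✓
Line 2: two (1), antelope (3), surrenders (3) → 7 ✓
Line 3: shore (1), against (2), dry (1), coat (1) → 5 ✓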